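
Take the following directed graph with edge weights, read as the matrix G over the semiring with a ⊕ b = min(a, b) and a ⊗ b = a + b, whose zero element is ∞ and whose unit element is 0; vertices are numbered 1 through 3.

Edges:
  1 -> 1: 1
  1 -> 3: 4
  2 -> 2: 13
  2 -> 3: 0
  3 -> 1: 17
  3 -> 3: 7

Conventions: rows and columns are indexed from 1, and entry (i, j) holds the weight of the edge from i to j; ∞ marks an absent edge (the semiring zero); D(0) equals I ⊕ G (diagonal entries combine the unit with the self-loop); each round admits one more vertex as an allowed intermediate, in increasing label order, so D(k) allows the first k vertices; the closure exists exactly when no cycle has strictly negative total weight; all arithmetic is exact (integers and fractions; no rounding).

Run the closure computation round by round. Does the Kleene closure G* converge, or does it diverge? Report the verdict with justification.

D(0):
  [0, ∞, 4]
  [∞, 0, 0]
  [17, ∞, 0]
D(1):
  [0, ∞, 4]
  [∞, 0, 0]
  [17, ∞, 0]
D(2):
  [0, ∞, 4]
  [∞, 0, 0]
  [17, ∞, 0]
D(3):
  [0, ∞, 4]
  [17, 0, 0]
  [17, ∞, 0]
Key observation: every diagonal entry stays at the unit through all rounds, so no improving cycle exists.
Answer: CONVERGES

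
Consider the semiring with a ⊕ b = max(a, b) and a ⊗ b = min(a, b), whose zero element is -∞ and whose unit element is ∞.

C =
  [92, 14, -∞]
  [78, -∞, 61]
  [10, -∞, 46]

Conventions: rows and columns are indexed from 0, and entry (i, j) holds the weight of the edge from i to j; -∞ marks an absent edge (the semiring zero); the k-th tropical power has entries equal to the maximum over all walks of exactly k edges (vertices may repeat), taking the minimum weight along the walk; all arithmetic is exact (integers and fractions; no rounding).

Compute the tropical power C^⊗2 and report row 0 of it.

C^⊗2:
  [92, 14, 14]
  [78, 14, 46]
  [10, 10, 46]
Answer: row 0 of C^⊗2 = [92, 14, 14]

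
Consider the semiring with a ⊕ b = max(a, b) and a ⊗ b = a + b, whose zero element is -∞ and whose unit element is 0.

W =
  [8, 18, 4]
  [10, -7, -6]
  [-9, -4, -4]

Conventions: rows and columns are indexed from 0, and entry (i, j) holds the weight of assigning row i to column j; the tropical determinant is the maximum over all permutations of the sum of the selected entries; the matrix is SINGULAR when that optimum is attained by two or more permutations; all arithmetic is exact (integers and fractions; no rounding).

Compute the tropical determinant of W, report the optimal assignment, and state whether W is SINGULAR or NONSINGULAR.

σ = (0, 1, 2): 8 + (-7) + (-4) = -3
σ = (0, 2, 1): 8 + (-6) + (-4) = -2
σ = (1, 0, 2): 18 + 10 + (-4) = 24
σ = (1, 2, 0): 18 + (-6) + (-9) = 3
σ = (2, 0, 1): 4 + 10 + (-4) = 10
σ = (2, 1, 0): 4 + (-7) + (-9) = -12
Optimal value attained by: σ = (1, 0, 2).
Answer: det⊕(W) = 24; verdict: NONSINGULAR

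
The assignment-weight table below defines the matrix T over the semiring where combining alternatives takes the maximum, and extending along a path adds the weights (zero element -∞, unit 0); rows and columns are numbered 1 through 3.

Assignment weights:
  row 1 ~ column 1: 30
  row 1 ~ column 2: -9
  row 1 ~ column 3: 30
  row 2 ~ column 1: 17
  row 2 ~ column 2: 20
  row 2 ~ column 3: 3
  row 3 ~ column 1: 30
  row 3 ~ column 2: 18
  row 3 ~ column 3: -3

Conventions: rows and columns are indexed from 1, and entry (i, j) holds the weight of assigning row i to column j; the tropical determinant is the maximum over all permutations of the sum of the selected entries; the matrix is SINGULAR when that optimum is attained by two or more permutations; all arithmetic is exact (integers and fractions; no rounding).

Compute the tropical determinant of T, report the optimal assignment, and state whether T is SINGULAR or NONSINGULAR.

σ = (1, 2, 3): 30 + 20 + (-3) = 47
σ = (1, 3, 2): 30 + 3 + 18 = 51
σ = (2, 1, 3): (-9) + 17 + (-3) = 5
σ = (2, 3, 1): (-9) + 3 + 30 = 24
σ = (3, 1, 2): 30 + 17 + 18 = 65
σ = (3, 2, 1): 30 + 20 + 30 = 80
Optimal value attained by: σ = (3, 2, 1).
Answer: det⊕(T) = 80; verdict: NONSINGULAR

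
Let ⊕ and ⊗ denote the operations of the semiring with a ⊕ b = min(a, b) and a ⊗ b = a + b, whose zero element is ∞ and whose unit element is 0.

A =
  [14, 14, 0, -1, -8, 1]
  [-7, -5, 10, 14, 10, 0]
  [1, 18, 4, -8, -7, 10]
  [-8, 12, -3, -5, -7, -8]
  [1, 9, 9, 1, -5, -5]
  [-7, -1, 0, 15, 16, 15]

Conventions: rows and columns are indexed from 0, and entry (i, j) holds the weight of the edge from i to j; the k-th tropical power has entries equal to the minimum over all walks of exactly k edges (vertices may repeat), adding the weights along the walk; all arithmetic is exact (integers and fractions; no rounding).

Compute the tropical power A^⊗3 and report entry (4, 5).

A^⊗2:
  [-9, 0, -4, -8, -13, -13]
  [-12, -10, -7, -8, -15, -6]
  [-16, 2, -11, -13, -15, -16]
  [-15, -9, -8, -11, -16, -13]
  [-12, -6, -5, -4, -10, -10]
  [-8, -6, -7, -8, -15, -6]
A^⊗3:
  [-20, -14, -13, -13, -18, -18]
  [-17, -15, -12, -15, -20, -20]
  [-23, -17, -16, -19, -24, -21]
  [-20, -14, -15, -16, -23, -21]
  [-17, -11, -12, -13, -20, -15]
  [-16, -11, -11, -15, -20, -20]
Key observation: the optimum is the walk 4->4->4->5, with weight (-5) + (-5) + (-5) = -15.
Optimal value attained by: walk 4->4->4->5.
Answer: (A^⊗3)[4][5] = -15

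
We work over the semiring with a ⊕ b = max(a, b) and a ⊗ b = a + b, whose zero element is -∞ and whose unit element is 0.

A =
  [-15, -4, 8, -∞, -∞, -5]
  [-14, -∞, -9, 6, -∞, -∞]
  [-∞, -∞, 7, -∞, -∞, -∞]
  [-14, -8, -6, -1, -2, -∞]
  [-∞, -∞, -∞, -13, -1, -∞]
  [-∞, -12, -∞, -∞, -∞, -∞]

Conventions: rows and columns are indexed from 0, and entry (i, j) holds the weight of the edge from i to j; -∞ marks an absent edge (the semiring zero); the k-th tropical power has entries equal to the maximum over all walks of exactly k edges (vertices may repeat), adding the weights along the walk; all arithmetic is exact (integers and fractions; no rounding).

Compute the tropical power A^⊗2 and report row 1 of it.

A^⊗2:
  [-18, -17, 15, 2, -∞, -20]
  [-8, -2, 0, 5, 4, -19]
  [-∞, -∞, 14, -∞, -∞, -∞]
  [-15, -9, 1, -2, -3, -19]
  [-27, -21, -19, -14, -2, -∞]
  [-26, -∞, -21, -6, -∞, -∞]
Answer: row 1 of A^⊗2 = [-8, -2, 0, 5, 4, -19]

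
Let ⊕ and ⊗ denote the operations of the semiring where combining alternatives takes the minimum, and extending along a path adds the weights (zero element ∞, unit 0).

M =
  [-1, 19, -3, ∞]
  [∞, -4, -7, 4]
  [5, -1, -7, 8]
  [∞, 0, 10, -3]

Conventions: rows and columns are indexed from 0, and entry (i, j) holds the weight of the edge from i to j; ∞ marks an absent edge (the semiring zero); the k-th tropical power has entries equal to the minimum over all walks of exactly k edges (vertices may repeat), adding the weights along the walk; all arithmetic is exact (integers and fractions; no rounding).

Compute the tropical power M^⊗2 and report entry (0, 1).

M^⊗2:
  [-2, -4, -10, 5]
  [-2, -8, -14, 0]
  [-2, -8, -14, 1]
  [15, -4, -7, -6]
Key observation: the optimum is the walk 0->2->1, with weight (-3) + (-1) = -4.
Optimal value attained by: walk 0->2->1.
Answer: (M^⊗2)[0][1] = -4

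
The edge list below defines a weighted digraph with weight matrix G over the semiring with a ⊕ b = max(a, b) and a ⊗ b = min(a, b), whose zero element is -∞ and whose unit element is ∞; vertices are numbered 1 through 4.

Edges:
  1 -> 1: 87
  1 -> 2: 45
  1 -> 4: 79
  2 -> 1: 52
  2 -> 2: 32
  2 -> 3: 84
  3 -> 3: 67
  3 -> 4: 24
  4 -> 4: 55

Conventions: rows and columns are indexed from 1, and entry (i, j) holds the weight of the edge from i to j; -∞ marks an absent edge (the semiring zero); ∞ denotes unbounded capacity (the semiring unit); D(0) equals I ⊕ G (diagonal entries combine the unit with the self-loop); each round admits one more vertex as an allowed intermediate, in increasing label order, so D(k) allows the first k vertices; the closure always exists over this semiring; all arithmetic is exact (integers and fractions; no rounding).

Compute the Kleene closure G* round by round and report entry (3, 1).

D(0):
  [∞, 45, -∞, 79]
  [52, ∞, 84, -∞]
  [-∞, -∞, ∞, 24]
  [-∞, -∞, -∞, ∞]
D(1):
  [∞, 45, -∞, 79]
  [52, ∞, 84, 52]
  [-∞, -∞, ∞, 24]
  [-∞, -∞, -∞, ∞]
D(2):
  [∞, 45, 45, 79]
  [52, ∞, 84, 52]
  [-∞, -∞, ∞, 24]
  [-∞, -∞, -∞, ∞]
D(3):
  [∞, 45, 45, 79]
  [52, ∞, 84, 52]
  [-∞, -∞, ∞, 24]
  [-∞, -∞, -∞, ∞]
D(4):
  [∞, 45, 45, 79]
  [52, ∞, 84, 52]
  [-∞, -∞, ∞, 24]
  [-∞, -∞, -∞, ∞]
Answer: G*[3][1] = -∞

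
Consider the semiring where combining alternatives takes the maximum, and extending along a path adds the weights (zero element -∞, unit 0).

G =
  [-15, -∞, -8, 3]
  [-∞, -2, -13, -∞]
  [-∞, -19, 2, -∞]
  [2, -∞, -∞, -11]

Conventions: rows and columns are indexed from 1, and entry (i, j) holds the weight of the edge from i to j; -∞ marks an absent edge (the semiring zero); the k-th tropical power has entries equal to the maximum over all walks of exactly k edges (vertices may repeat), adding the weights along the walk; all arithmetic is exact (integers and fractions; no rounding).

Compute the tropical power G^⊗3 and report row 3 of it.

G^⊗2:
  [5, -27, -6, -8]
  [-∞, -4, -11, -∞]
  [-∞, -17, 4, -∞]
  [-9, -∞, -6, 5]
G^⊗3:
  [-6, -25, -3, 8]
  [-∞, -6, -9, -∞]
  [-∞, -15, 6, -∞]
  [7, -25, -4, -6]
Answer: row 3 of G^⊗3 = [-∞, -15, 6, -∞]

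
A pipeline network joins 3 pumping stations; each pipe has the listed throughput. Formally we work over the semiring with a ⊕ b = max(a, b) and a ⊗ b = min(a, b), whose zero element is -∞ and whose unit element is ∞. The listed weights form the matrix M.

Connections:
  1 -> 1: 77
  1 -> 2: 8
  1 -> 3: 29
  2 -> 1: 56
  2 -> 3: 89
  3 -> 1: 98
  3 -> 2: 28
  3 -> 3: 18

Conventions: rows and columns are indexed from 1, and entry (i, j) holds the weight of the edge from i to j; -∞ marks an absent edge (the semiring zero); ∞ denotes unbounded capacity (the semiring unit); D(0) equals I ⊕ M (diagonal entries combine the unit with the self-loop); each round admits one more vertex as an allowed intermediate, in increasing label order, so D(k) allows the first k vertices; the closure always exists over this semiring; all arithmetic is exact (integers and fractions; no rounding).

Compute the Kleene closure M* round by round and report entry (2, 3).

D(0):
  [∞, 8, 29]
  [56, ∞, 89]
  [98, 28, ∞]
D(1):
  [∞, 8, 29]
  [56, ∞, 89]
  [98, 28, ∞]
D(2):
  [∞, 8, 29]
  [56, ∞, 89]
  [98, 28, ∞]
D(3):
  [∞, 28, 29]
  [89, ∞, 89]
  [98, 28, ∞]
Answer: M*[2][3] = 89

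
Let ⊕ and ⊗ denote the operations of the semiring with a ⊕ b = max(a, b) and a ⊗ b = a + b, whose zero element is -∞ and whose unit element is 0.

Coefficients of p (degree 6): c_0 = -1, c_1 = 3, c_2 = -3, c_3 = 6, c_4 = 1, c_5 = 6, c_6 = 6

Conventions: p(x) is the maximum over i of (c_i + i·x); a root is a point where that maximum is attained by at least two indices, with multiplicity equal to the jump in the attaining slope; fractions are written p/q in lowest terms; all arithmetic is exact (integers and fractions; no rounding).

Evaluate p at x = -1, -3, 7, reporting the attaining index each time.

p(-1) = max(-1+0·(-1)=-1, 3+1·(-1)=2, -3+2·(-1)=-5, 6+3·(-1)=3, 1+4·(-1)=-3, 6+5·(-1)=1, 6+6·(-1)=0) = 3 (attained by i=3)
p(-3) = max(-1+0·(-3)=-1, 3+1·(-3)=0, -3+2·(-3)=-9, 6+3·(-3)=-3, 1+4·(-3)=-11, 6+5·(-3)=-9, 6+6·(-3)=-12) = 0 (attained by i=1)
p(7) = max(-1+0·7=-1, 3+1·7=10, -3+2·7=11, 6+3·7=27, 1+4·7=29, 6+5·7=41, 6+6·7=48) = 48 (attained by i=6)
Answer: p(-1) = 3; p(-3) = 0; p(7) = 48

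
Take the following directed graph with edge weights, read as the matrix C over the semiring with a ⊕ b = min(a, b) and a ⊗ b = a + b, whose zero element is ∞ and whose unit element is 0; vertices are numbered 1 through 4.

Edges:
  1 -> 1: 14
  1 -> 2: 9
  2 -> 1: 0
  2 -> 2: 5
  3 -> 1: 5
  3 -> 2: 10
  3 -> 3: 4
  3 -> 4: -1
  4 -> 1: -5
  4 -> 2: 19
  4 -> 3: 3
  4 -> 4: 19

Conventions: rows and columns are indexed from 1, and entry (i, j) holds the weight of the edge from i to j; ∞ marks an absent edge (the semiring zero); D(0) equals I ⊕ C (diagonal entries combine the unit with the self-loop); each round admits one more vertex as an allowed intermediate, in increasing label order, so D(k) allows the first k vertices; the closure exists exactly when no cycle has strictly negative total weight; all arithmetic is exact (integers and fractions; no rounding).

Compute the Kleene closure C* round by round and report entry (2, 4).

D(0):
  [0, 9, ∞, ∞]
  [0, 0, ∞, ∞]
  [5, 10, 0, -1]
  [-5, 19, 3, 0]
D(1):
  [0, 9, ∞, ∞]
  [0, 0, ∞, ∞]
  [5, 10, 0, -1]
  [-5, 4, 3, 0]
D(2):
  [0, 9, ∞, ∞]
  [0, 0, ∞, ∞]
  [5, 10, 0, -1]
  [-5, 4, 3, 0]
D(3):
  [0, 9, ∞, ∞]
  [0, 0, ∞, ∞]
  [5, 10, 0, -1]
  [-5, 4, 3, 0]
D(4):
  [0, 9, ∞, ∞]
  [0, 0, ∞, ∞]
  [-6, 3, 0, -1]
  [-5, 4, 3, 0]
Answer: C*[2][4] = ∞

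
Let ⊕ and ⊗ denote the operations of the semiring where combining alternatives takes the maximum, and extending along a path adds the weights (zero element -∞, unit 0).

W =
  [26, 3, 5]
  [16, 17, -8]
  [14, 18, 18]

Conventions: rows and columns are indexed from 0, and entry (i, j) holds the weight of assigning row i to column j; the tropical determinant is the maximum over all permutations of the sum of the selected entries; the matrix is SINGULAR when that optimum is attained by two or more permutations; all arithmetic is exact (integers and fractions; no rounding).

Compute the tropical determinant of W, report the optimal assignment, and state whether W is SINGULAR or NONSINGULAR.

σ = (0, 1, 2): 26 + 17 + 18 = 61
σ = (0, 2, 1): 26 + (-8) + 18 = 36
σ = (1, 0, 2): 3 + 16 + 18 = 37
σ = (1, 2, 0): 3 + (-8) + 14 = 9
σ = (2, 0, 1): 5 + 16 + 18 = 39
σ = (2, 1, 0): 5 + 17 + 14 = 36
Optimal value attained by: σ = (0, 1, 2).
Answer: det⊕(W) = 61; verdict: NONSINGULAR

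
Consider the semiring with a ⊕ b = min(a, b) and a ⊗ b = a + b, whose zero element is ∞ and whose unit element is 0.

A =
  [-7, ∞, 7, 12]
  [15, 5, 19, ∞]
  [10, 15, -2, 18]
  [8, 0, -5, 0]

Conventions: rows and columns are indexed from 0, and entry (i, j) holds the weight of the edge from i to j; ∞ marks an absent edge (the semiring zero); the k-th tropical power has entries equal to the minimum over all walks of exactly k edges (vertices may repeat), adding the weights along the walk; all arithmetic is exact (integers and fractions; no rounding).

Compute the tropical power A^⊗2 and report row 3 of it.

A^⊗2:
  [-14, 12, 0, 5]
  [8, 10, 17, 27]
  [3, 13, -4, 16]
  [1, 0, -7, 0]
Answer: row 3 of A^⊗2 = [1, 0, -7, 0]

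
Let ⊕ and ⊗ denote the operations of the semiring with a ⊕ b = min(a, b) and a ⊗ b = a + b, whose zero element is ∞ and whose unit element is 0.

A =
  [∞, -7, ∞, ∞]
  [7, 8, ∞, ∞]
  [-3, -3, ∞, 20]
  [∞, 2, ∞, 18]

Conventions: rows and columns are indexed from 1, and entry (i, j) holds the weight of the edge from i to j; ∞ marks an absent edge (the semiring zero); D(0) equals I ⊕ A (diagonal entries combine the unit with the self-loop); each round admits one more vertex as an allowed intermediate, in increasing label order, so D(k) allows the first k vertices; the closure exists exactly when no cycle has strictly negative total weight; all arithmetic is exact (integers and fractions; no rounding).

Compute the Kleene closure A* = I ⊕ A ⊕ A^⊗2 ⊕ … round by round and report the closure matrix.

D(0):
  [0, -7, ∞, ∞]
  [7, 0, ∞, ∞]
  [-3, -3, 0, 20]
  [∞, 2, ∞, 0]
D(1):
  [0, -7, ∞, ∞]
  [7, 0, ∞, ∞]
  [-3, -10, 0, 20]
  [∞, 2, ∞, 0]
D(2):
  [0, -7, ∞, ∞]
  [7, 0, ∞, ∞]
  [-3, -10, 0, 20]
  [9, 2, ∞, 0]
D(3):
  [0, -7, ∞, ∞]
  [7, 0, ∞, ∞]
  [-3, -10, 0, 20]
  [9, 2, ∞, 0]
D(4):
  [0, -7, ∞, ∞]
  [7, 0, ∞, ∞]
  [-3, -10, 0, 20]
  [9, 2, ∞, 0]
Answer: A* = [[0, -7, ∞, ∞], [7, 0, ∞, ∞], [-3, -10, 0, 20], [9, 2, ∞, 0]]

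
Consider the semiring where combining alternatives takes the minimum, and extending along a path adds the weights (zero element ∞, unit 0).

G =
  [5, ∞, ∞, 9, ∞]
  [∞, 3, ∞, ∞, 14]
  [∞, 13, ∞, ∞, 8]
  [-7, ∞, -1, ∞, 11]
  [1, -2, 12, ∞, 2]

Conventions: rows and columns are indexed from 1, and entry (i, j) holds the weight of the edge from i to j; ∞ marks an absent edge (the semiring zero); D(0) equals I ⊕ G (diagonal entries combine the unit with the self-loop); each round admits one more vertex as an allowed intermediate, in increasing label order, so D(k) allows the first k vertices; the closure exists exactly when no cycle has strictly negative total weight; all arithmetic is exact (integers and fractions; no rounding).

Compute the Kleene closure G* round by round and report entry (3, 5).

D(0):
  [0, ∞, ∞, 9, ∞]
  [∞, 0, ∞, ∞, 14]
  [∞, 13, 0, ∞, 8]
  [-7, ∞, -1, 0, 11]
  [1, -2, 12, ∞, 0]
D(1):
  [0, ∞, ∞, 9, ∞]
  [∞, 0, ∞, ∞, 14]
  [∞, 13, 0, ∞, 8]
  [-7, ∞, -1, 0, 11]
  [1, -2, 12, 10, 0]
D(2):
  [0, ∞, ∞, 9, ∞]
  [∞, 0, ∞, ∞, 14]
  [∞, 13, 0, ∞, 8]
  [-7, ∞, -1, 0, 11]
  [1, -2, 12, 10, 0]
D(3):
  [0, ∞, ∞, 9, ∞]
  [∞, 0, ∞, ∞, 14]
  [∞, 13, 0, ∞, 8]
  [-7, 12, -1, 0, 7]
  [1, -2, 12, 10, 0]
D(4):
  [0, 21, 8, 9, 16]
  [∞, 0, ∞, ∞, 14]
  [∞, 13, 0, ∞, 8]
  [-7, 12, -1, 0, 7]
  [1, -2, 9, 10, 0]
D(5):
  [0, 14, 8, 9, 16]
  [15, 0, 23, 24, 14]
  [9, 6, 0, 18, 8]
  [-7, 5, -1, 0, 7]
  [1, -2, 9, 10, 0]
Answer: G*[3][5] = 8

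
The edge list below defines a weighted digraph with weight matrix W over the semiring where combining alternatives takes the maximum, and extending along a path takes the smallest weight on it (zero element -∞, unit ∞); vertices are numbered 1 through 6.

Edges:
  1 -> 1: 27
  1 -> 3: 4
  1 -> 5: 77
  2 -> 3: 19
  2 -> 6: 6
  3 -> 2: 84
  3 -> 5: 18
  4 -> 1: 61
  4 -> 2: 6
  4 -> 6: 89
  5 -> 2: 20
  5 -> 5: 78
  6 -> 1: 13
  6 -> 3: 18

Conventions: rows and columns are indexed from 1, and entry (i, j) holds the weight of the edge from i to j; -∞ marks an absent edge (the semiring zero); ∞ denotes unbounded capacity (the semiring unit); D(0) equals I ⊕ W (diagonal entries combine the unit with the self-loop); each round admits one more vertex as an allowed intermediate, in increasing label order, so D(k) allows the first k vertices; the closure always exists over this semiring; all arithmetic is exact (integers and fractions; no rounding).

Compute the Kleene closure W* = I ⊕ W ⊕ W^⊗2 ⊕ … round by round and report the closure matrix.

D(0):
  [∞, -∞, 4, -∞, 77, -∞]
  [-∞, ∞, 19, -∞, -∞, 6]
  [-∞, 84, ∞, -∞, 18, -∞]
  [61, 6, -∞, ∞, -∞, 89]
  [-∞, 20, -∞, -∞, ∞, -∞]
  [13, -∞, 18, -∞, -∞, ∞]
D(1):
  [∞, -∞, 4, -∞, 77, -∞]
  [-∞, ∞, 19, -∞, -∞, 6]
  [-∞, 84, ∞, -∞, 18, -∞]
  [61, 6, 4, ∞, 61, 89]
  [-∞, 20, -∞, -∞, ∞, -∞]
  [13, -∞, 18, -∞, 13, ∞]
D(2):
  [∞, -∞, 4, -∞, 77, -∞]
  [-∞, ∞, 19, -∞, -∞, 6]
  [-∞, 84, ∞, -∞, 18, 6]
  [61, 6, 6, ∞, 61, 89]
  [-∞, 20, 19, -∞, ∞, 6]
  [13, -∞, 18, -∞, 13, ∞]
D(3):
  [∞, 4, 4, -∞, 77, 4]
  [-∞, ∞, 19, -∞, 18, 6]
  [-∞, 84, ∞, -∞, 18, 6]
  [61, 6, 6, ∞, 61, 89]
  [-∞, 20, 19, -∞, ∞, 6]
  [13, 18, 18, -∞, 18, ∞]
D(4):
  [∞, 4, 4, -∞, 77, 4]
  [-∞, ∞, 19, -∞, 18, 6]
  [-∞, 84, ∞, -∞, 18, 6]
  [61, 6, 6, ∞, 61, 89]
  [-∞, 20, 19, -∞, ∞, 6]
  [13, 18, 18, -∞, 18, ∞]
D(5):
  [∞, 20, 19, -∞, 77, 6]
  [-∞, ∞, 19, -∞, 18, 6]
  [-∞, 84, ∞, -∞, 18, 6]
  [61, 20, 19, ∞, 61, 89]
  [-∞, 20, 19, -∞, ∞, 6]
  [13, 18, 18, -∞, 18, ∞]
D(6):
  [∞, 20, 19, -∞, 77, 6]
  [6, ∞, 19, -∞, 18, 6]
  [6, 84, ∞, -∞, 18, 6]
  [61, 20, 19, ∞, 61, 89]
  [6, 20, 19, -∞, ∞, 6]
  [13, 18, 18, -∞, 18, ∞]
Answer: W* = [[∞, 20, 19, -∞, 77, 6], [6, ∞, 19, -∞, 18, 6], [6, 84, ∞, -∞, 18, 6], [61, 20, 19, ∞, 61, 89], [6, 20, 19, -∞, ∞, 6], [13, 18, 18, -∞, 18, ∞]]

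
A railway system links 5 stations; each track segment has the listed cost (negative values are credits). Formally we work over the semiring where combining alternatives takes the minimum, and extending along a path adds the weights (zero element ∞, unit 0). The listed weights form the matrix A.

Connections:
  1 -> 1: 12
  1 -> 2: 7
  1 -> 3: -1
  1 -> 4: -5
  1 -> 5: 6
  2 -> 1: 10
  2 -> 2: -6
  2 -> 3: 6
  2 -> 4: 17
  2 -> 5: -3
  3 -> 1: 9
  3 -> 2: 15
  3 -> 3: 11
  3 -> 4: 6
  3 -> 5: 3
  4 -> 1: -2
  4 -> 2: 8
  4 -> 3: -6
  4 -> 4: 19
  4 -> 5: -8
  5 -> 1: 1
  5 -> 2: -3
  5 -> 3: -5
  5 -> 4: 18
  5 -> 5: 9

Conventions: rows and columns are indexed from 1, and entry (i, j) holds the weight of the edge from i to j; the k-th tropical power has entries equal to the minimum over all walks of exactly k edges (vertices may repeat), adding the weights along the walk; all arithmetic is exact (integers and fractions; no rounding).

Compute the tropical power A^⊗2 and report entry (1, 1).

A^⊗2:
  [-7, 1, -11, 5, -13]
  [-2, -12, -8, 5, -9]
  [4, 0, -2, 4, -2]
  [-7, -11, -13, -7, -3]
  [4, -9, 0, -4, -6]
Key observation: the optimum is the walk 1->4->1, with weight (-5) + (-2) = -7.
Optimal value attained by: walk 1->4->1.
Answer: (A^⊗2)[1][1] = -7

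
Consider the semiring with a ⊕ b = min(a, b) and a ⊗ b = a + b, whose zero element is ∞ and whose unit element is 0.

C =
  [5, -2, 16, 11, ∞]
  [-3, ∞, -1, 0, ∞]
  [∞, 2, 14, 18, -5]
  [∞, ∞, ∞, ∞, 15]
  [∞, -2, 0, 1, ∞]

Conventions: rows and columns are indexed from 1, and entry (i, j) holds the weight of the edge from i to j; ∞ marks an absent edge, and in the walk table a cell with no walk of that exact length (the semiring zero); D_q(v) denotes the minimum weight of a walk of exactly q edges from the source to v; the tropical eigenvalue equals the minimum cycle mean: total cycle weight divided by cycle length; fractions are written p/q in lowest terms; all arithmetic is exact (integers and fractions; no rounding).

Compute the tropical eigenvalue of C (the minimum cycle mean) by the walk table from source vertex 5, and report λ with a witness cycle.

q=0: [∞, ∞, ∞, ∞, 0]
q=1: [∞, -2, 0, 1, ∞]
q=2: [-5, 2, -3, -2, -5]
q=3: [-1, -7, -5, -4, -8]
q=4: [-10, -10, -8, -7, -10]
q=5: [-13, -12, -11, -10, -13]
Optimal cycle mean attained by: cycle 2->3->5->2, total (-1) + (-5) + (-2), length 3.
Answer: λ = -8/3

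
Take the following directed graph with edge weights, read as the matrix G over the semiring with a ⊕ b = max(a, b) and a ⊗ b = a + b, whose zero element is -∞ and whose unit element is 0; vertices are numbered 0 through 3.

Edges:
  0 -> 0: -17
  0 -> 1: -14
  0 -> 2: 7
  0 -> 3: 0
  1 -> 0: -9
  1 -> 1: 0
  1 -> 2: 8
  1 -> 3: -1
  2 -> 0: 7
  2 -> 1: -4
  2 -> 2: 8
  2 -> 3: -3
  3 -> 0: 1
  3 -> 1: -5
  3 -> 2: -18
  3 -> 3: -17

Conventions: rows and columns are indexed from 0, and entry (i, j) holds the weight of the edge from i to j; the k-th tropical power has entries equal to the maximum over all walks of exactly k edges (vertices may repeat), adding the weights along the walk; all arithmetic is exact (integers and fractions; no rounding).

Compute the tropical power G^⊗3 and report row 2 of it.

G^⊗2:
  [14, 3, 15, 4]
  [15, 4, 16, 5]
  [15, 4, 16, 7]
  [-11, -5, 8, 1]
G^⊗3:
  [22, 11, 23, 14]
  [23, 12, 24, 15]
  [23, 12, 24, 15]
  [15, 4, 16, 5]
Answer: row 2 of G^⊗3 = [23, 12, 24, 15]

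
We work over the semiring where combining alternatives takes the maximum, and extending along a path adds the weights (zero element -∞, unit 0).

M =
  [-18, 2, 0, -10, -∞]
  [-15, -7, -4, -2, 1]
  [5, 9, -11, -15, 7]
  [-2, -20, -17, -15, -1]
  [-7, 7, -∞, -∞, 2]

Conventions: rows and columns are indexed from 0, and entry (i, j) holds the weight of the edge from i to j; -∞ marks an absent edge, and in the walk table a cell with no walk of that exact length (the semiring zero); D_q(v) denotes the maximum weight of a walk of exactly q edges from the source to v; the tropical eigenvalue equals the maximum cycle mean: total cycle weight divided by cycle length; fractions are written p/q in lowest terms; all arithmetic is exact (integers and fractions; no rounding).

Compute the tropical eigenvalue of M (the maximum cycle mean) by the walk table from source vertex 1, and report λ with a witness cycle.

q=0: [-∞, 0, -∞, -∞, -∞]
q=1: [-15, -7, -4, -2, 1]
q=2: [1, 8, -11, -9, 3]
q=3: [-4, 10, 4, 6, 9]
q=4: [9, 16, 6, 8, 11]
q=5: [11, 18, 12, 14, 17]
Optimal cycle mean attained by: cycle 1->4->1, total 1 + 7, length 2.
Answer: λ = 4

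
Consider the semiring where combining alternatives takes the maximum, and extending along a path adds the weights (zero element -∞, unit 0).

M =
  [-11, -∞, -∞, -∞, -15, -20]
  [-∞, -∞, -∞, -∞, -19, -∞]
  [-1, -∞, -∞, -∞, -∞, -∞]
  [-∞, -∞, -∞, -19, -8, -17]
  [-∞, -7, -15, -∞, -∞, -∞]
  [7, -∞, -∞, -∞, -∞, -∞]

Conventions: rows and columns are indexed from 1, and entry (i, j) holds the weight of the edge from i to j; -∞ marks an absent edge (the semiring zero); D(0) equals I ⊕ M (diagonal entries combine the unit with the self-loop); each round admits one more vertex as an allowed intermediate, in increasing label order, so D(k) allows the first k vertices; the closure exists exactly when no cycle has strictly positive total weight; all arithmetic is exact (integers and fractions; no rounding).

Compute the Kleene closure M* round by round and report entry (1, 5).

D(0):
  [0, -∞, -∞, -∞, -15, -20]
  [-∞, 0, -∞, -∞, -19, -∞]
  [-1, -∞, 0, -∞, -∞, -∞]
  [-∞, -∞, -∞, 0, -8, -17]
  [-∞, -7, -15, -∞, 0, -∞]
  [7, -∞, -∞, -∞, -∞, 0]
D(1):
  [0, -∞, -∞, -∞, -15, -20]
  [-∞, 0, -∞, -∞, -19, -∞]
  [-1, -∞, 0, -∞, -16, -21]
  [-∞, -∞, -∞, 0, -8, -17]
  [-∞, -7, -15, -∞, 0, -∞]
  [7, -∞, -∞, -∞, -8, 0]
D(2):
  [0, -∞, -∞, -∞, -15, -20]
  [-∞, 0, -∞, -∞, -19, -∞]
  [-1, -∞, 0, -∞, -16, -21]
  [-∞, -∞, -∞, 0, -8, -17]
  [-∞, -7, -15, -∞, 0, -∞]
  [7, -∞, -∞, -∞, -8, 0]
D(3):
  [0, -∞, -∞, -∞, -15, -20]
  [-∞, 0, -∞, -∞, -19, -∞]
  [-1, -∞, 0, -∞, -16, -21]
  [-∞, -∞, -∞, 0, -8, -17]
  [-16, -7, -15, -∞, 0, -36]
  [7, -∞, -∞, -∞, -8, 0]
D(4):
  [0, -∞, -∞, -∞, -15, -20]
  [-∞, 0, -∞, -∞, -19, -∞]
  [-1, -∞, 0, -∞, -16, -21]
  [-∞, -∞, -∞, 0, -8, -17]
  [-16, -7, -15, -∞, 0, -36]
  [7, -∞, -∞, -∞, -8, 0]
D(5):
  [0, -22, -30, -∞, -15, -20]
  [-35, 0, -34, -∞, -19, -55]
  [-1, -23, 0, -∞, -16, -21]
  [-24, -15, -23, 0, -8, -17]
  [-16, -7, -15, -∞, 0, -36]
  [7, -15, -23, -∞, -8, 0]
D(6):
  [0, -22, -30, -∞, -15, -20]
  [-35, 0, -34, -∞, -19, -55]
  [-1, -23, 0, -∞, -16, -21]
  [-10, -15, -23, 0, -8, -17]
  [-16, -7, -15, -∞, 0, -36]
  [7, -15, -23, -∞, -8, 0]
Answer: M*[1][5] = -15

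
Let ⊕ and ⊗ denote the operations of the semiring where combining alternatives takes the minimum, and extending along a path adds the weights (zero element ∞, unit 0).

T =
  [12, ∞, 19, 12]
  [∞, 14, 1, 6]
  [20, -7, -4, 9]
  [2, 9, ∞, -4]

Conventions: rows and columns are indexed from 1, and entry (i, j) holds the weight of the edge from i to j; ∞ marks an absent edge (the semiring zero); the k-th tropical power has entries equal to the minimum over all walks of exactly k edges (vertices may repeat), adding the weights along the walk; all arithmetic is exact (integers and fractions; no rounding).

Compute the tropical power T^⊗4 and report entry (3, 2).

T^⊗2:
  [14, 12, 15, 8]
  [8, -6, -3, 2]
  [11, -11, -8, -1]
  [-2, 5, 10, -8]
T^⊗3:
  [10, 8, 11, 4]
  [4, -10, -7, -2]
  [1, -15, -12, -5]
  [-6, 1, 6, -12]
T^⊗4:
  [6, 4, 7, 0]
  [0, -14, -11, -6]
  [-3, -19, -16, -9]
  [-10, -3, 2, -16]
Key observation: the optimum is the walk 3->3->3->3->2, with weight (-4) + (-4) + (-4) + (-7) = -19.
Optimal value attained by: walk 3->3->3->3->2.
Answer: (T^⊗4)[3][2] = -19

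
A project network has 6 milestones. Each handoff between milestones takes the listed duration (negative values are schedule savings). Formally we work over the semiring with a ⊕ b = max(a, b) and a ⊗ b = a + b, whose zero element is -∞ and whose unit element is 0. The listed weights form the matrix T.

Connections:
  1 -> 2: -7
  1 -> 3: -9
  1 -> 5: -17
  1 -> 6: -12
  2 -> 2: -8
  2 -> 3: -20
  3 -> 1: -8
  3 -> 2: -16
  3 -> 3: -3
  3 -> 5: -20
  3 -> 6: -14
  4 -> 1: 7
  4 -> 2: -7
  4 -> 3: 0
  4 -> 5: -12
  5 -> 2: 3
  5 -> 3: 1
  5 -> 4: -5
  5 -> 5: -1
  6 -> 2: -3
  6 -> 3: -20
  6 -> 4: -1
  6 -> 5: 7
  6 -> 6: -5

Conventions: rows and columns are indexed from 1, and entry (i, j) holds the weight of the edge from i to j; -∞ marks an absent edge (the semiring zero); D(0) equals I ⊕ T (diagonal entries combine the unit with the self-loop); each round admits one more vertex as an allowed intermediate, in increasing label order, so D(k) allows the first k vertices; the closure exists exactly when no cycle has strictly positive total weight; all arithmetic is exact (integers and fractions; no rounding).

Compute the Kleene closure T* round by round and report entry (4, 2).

D(0):
  [0, -7, -9, -∞, -17, -12]
  [-∞, 0, -20, -∞, -∞, -∞]
  [-8, -16, 0, -∞, -20, -14]
  [7, -7, 0, 0, -12, -∞]
  [-∞, 3, 1, -5, 0, -∞]
  [-∞, -3, -20, -1, 7, 0]
D(1):
  [0, -7, -9, -∞, -17, -12]
  [-∞, 0, -20, -∞, -∞, -∞]
  [-8, -15, 0, -∞, -20, -14]
  [7, 0, 0, 0, -10, -5]
  [-∞, 3, 1, -5, 0, -∞]
  [-∞, -3, -20, -1, 7, 0]
D(2):
  [0, -7, -9, -∞, -17, -12]
  [-∞, 0, -20, -∞, -∞, -∞]
  [-8, -15, 0, -∞, -20, -14]
  [7, 0, 0, 0, -10, -5]
  [-∞, 3, 1, -5, 0, -∞]
  [-∞, -3, -20, -1, 7, 0]
D(3):
  [0, -7, -9, -∞, -17, -12]
  [-28, 0, -20, -∞, -40, -34]
  [-8, -15, 0, -∞, -20, -14]
  [7, 0, 0, 0, -10, -5]
  [-7, 3, 1, -5, 0, -13]
  [-28, -3, -20, -1, 7, 0]
D(4):
  [0, -7, -9, -∞, -17, -12]
  [-28, 0, -20, -∞, -40, -34]
  [-8, -15, 0, -∞, -20, -14]
  [7, 0, 0, 0, -10, -5]
  [2, 3, 1, -5, 0, -10]
  [6, -1, -1, -1, 7, 0]
D(5):
  [0, -7, -9, -22, -17, -12]
  [-28, 0, -20, -45, -40, -34]
  [-8, -15, 0, -25, -20, -14]
  [7, 0, 0, 0, -10, -5]
  [2, 3, 1, -5, 0, -10]
  [9, 10, 8, 2, 7, 0]
D(6):
  [0, -2, -4, -10, -5, -12]
  [-25, 0, -20, -32, -27, -34]
  [-5, -4, 0, -12, -7, -14]
  [7, 5, 3, 0, 2, -5]
  [2, 3, 1, -5, 0, -10]
  [9, 10, 8, 2, 7, 0]
Answer: T*[4][2] = 5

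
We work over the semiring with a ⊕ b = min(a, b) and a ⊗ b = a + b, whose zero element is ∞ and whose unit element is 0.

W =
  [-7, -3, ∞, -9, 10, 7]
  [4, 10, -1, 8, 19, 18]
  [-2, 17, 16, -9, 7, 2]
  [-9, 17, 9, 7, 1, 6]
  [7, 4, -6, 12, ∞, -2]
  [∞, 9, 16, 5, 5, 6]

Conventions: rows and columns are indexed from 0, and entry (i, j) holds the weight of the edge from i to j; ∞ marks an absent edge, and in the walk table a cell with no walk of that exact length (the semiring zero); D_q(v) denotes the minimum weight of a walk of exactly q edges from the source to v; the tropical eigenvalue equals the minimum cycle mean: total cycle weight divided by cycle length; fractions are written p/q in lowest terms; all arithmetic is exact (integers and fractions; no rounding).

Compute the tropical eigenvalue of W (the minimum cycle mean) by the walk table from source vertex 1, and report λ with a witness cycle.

q=0: [∞, 0, ∞, ∞, ∞, ∞]
q=1: [4, 10, -1, 8, 19, 18]
q=2: [-3, 1, 9, -10, 6, 1]
q=3: [-19, -6, -1, -12, -9, -4]
q=4: [-26, -22, -15, -28, -11, -12]
q=5: [-37, -29, -23, -35, -27, -22]
q=6: [-44, -40, -33, -46, -34, -30]
Optimal cycle mean attained by: cycle 0->3->0, total (-9) + (-9), length 2.
Answer: λ = -9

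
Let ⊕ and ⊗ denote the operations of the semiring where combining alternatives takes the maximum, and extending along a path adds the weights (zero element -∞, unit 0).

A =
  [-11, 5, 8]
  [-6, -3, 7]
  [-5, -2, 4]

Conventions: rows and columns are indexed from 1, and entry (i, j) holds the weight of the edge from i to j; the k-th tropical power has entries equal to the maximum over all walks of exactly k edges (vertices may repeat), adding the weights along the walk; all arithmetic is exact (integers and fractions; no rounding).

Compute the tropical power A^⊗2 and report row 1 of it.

A^⊗2:
  [3, 6, 12]
  [2, 5, 11]
  [-1, 2, 8]
Answer: row 1 of A^⊗2 = [3, 6, 12]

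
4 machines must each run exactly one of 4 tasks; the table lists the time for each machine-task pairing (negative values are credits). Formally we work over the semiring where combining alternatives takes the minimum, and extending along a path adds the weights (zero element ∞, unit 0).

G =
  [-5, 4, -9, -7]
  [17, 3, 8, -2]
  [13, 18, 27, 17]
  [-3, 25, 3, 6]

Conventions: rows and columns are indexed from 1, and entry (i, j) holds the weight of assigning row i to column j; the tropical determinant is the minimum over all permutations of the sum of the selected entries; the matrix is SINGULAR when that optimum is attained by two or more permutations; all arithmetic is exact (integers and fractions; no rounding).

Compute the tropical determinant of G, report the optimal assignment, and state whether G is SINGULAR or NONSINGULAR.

σ = (1, 2, 3, 4): (-5) + 3 + 27 + 6 = 31
σ = (1, 2, 4, 3): (-5) + 3 + 17 + 3 = 18
σ = (1, 3, 2, 4): (-5) + 8 + 18 + 6 = 27
σ = (1, 3, 4, 2): (-5) + 8 + 17 + 25 = 45
σ = (1, 4, 2, 3): (-5) + (-2) + 18 + 3 = 14
σ = (1, 4, 3, 2): (-5) + (-2) + 27 + 25 = 45
σ = (2, 1, 3, 4): 4 + 17 + 27 + 6 = 54
σ = (2, 1, 4, 3): 4 + 17 + 17 + 3 = 41
σ = (2, 3, 1, 4): 4 + 8 + 13 + 6 = 31
σ = (2, 3, 4, 1): 4 + 8 + 17 + (-3) = 26
σ = (2, 4, 1, 3): 4 + (-2) + 13 + 3 = 18
σ = (2, 4, 3, 1): 4 + (-2) + 27 + (-3) = 26
σ = (3, 1, 2, 4): (-9) + 17 + 18 + 6 = 32
σ = (3, 1, 4, 2): (-9) + 17 + 17 + 25 = 50
σ = (3, 2, 1, 4): (-9) + 3 + 13 + 6 = 13
σ = (3, 2, 4, 1): (-9) + 3 + 17 + (-3) = 8
σ = (3, 4, 1, 2): (-9) + (-2) + 13 + 25 = 27
σ = (3, 4, 2, 1): (-9) + (-2) + 18 + (-3) = 4
σ = (4, 1, 2, 3): (-7) + 17 + 18 + 3 = 31
σ = (4, 1, 3, 2): (-7) + 17 + 27 + 25 = 62
σ = (4, 2, 1, 3): (-7) + 3 + 13 + 3 = 12
σ = (4, 2, 3, 1): (-7) + 3 + 27 + (-3) = 20
σ = (4, 3, 1, 2): (-7) + 8 + 13 + 25 = 39
σ = (4, 3, 2, 1): (-7) + 8 + 18 + (-3) = 16
Optimal value attained by: σ = (3, 4, 2, 1).
Answer: det⊕(G) = 4; verdict: NONSINGULAR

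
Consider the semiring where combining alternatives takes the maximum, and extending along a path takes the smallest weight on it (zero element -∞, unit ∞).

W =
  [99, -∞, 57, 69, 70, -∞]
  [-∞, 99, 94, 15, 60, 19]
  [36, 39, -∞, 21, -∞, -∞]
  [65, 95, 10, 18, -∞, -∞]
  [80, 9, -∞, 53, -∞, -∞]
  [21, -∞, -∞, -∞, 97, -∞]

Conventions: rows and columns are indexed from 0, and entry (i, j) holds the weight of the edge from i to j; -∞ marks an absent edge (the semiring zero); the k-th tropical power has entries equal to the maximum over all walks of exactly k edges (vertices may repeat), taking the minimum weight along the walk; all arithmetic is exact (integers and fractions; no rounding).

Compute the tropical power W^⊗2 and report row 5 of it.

W^⊗2:
  [99, 69, 57, 69, 70, -∞]
  [60, 99, 94, 53, 60, 19]
  [36, 39, 39, 36, 39, 19]
  [65, 95, 94, 65, 65, 19]
  [80, 53, 57, 69, 70, 9]
  [80, 9, 21, 53, 21, -∞]
Answer: row 5 of W^⊗2 = [80, 9, 21, 53, 21, -∞]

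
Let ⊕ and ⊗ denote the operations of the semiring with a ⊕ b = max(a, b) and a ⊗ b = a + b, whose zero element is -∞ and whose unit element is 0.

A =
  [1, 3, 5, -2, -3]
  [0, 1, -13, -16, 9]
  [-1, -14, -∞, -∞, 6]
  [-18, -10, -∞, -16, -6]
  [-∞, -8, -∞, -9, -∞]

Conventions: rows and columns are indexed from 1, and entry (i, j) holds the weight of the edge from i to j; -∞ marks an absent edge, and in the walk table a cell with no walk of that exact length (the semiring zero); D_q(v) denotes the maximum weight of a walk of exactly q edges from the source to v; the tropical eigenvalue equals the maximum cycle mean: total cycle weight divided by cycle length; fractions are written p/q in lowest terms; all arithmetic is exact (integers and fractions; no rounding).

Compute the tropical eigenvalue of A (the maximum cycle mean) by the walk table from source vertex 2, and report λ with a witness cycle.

q=0: [-∞, 0, -∞, -∞, -∞]
q=1: [0, 1, -13, -16, 9]
q=2: [1, 3, 5, 0, 10]
q=3: [4, 4, 6, 1, 12]
q=4: [5, 7, 9, 3, 13]
q=5: [8, 8, 10, 4, 16]
Optimal cycle mean attained by: cycle 1->3->1, total 5 + (-1), length 2.
Answer: λ = 2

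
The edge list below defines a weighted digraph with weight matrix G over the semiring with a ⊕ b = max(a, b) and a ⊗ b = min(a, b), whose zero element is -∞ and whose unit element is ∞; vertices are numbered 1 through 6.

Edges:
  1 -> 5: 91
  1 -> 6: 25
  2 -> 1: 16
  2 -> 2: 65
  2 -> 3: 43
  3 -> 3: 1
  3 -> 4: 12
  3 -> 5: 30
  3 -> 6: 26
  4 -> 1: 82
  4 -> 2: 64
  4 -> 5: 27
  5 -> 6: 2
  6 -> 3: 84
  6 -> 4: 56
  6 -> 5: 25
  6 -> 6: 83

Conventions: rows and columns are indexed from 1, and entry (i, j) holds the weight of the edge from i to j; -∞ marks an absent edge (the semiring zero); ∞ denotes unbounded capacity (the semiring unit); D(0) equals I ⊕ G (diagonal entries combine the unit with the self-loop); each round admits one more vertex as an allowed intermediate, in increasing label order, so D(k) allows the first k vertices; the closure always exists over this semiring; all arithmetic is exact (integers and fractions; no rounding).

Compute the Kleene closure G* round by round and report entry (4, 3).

D(0):
  [∞, -∞, -∞, -∞, 91, 25]
  [16, ∞, 43, -∞, -∞, -∞]
  [-∞, -∞, ∞, 12, 30, 26]
  [82, 64, -∞, ∞, 27, -∞]
  [-∞, -∞, -∞, -∞, ∞, 2]
  [-∞, -∞, 84, 56, 25, ∞]
D(1):
  [∞, -∞, -∞, -∞, 91, 25]
  [16, ∞, 43, -∞, 16, 16]
  [-∞, -∞, ∞, 12, 30, 26]
  [82, 64, -∞, ∞, 82, 25]
  [-∞, -∞, -∞, -∞, ∞, 2]
  [-∞, -∞, 84, 56, 25, ∞]
D(2):
  [∞, -∞, -∞, -∞, 91, 25]
  [16, ∞, 43, -∞, 16, 16]
  [-∞, -∞, ∞, 12, 30, 26]
  [82, 64, 43, ∞, 82, 25]
  [-∞, -∞, -∞, -∞, ∞, 2]
  [-∞, -∞, 84, 56, 25, ∞]
D(3):
  [∞, -∞, -∞, -∞, 91, 25]
  [16, ∞, 43, 12, 30, 26]
  [-∞, -∞, ∞, 12, 30, 26]
  [82, 64, 43, ∞, 82, 26]
  [-∞, -∞, -∞, -∞, ∞, 2]
  [-∞, -∞, 84, 56, 30, ∞]
D(4):
  [∞, -∞, -∞, -∞, 91, 25]
  [16, ∞, 43, 12, 30, 26]
  [12, 12, ∞, 12, 30, 26]
  [82, 64, 43, ∞, 82, 26]
  [-∞, -∞, -∞, -∞, ∞, 2]
  [56, 56, 84, 56, 56, ∞]
D(5):
  [∞, -∞, -∞, -∞, 91, 25]
  [16, ∞, 43, 12, 30, 26]
  [12, 12, ∞, 12, 30, 26]
  [82, 64, 43, ∞, 82, 26]
  [-∞, -∞, -∞, -∞, ∞, 2]
  [56, 56, 84, 56, 56, ∞]
D(6):
  [∞, 25, 25, 25, 91, 25]
  [26, ∞, 43, 26, 30, 26]
  [26, 26, ∞, 26, 30, 26]
  [82, 64, 43, ∞, 82, 26]
  [2, 2, 2, 2, ∞, 2]
  [56, 56, 84, 56, 56, ∞]
Answer: G*[4][3] = 43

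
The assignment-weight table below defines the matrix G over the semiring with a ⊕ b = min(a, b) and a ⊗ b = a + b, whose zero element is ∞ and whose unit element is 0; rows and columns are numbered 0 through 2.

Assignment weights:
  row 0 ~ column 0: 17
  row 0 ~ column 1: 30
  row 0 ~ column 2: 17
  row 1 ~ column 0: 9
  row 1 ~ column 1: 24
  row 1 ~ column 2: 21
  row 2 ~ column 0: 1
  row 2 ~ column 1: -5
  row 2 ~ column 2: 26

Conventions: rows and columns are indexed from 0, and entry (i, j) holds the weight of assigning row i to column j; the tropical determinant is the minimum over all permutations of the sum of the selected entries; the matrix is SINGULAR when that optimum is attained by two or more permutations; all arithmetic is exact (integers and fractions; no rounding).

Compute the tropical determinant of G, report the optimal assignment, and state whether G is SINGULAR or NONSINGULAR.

σ = (0, 1, 2): 17 + 24 + 26 = 67
σ = (0, 2, 1): 17 + 21 + (-5) = 33
σ = (1, 0, 2): 30 + 9 + 26 = 65
σ = (1, 2, 0): 30 + 21 + 1 = 52
σ = (2, 0, 1): 17 + 9 + (-5) = 21
σ = (2, 1, 0): 17 + 24 + 1 = 42
Optimal value attained by: σ = (2, 0, 1).
Answer: det⊕(G) = 21; verdict: NONSINGULAR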